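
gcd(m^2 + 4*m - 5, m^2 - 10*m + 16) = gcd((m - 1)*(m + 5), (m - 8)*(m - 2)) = 1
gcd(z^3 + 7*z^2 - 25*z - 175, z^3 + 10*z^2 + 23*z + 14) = z + 7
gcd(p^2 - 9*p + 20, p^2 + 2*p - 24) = p - 4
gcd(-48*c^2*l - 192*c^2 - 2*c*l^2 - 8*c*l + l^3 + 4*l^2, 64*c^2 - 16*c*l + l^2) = 8*c - l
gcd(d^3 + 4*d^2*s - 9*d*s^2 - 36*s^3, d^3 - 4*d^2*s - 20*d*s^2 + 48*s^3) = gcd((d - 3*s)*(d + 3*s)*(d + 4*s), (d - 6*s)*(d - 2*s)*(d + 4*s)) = d + 4*s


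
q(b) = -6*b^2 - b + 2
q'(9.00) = -109.00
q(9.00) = -493.00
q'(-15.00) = 179.00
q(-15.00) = -1333.00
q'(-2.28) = 26.36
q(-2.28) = -26.91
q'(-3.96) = 46.52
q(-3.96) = -88.13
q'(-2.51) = 29.12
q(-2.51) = -33.29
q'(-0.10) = 0.20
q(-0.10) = 2.04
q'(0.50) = -7.00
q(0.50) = 0.00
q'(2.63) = -32.56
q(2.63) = -42.13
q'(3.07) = -37.84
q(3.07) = -57.62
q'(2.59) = -32.08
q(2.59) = -40.84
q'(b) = -12*b - 1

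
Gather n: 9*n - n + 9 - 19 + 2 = 8*n - 8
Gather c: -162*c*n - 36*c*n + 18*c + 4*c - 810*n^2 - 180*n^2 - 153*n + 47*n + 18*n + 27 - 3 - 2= c*(22 - 198*n) - 990*n^2 - 88*n + 22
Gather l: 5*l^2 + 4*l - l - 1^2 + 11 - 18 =5*l^2 + 3*l - 8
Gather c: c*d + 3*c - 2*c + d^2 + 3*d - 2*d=c*(d + 1) + d^2 + d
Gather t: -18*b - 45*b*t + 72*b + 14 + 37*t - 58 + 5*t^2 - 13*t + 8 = 54*b + 5*t^2 + t*(24 - 45*b) - 36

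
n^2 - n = n*(n - 1)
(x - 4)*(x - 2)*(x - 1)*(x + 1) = x^4 - 6*x^3 + 7*x^2 + 6*x - 8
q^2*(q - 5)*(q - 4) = q^4 - 9*q^3 + 20*q^2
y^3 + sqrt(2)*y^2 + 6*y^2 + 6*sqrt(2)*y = y*(y + 6)*(y + sqrt(2))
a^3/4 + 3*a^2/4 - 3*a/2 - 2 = (a/4 + 1)*(a - 2)*(a + 1)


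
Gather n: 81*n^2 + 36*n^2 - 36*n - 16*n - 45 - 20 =117*n^2 - 52*n - 65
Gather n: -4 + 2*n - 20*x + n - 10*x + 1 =3*n - 30*x - 3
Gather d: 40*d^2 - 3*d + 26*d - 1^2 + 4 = 40*d^2 + 23*d + 3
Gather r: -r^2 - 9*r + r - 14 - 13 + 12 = -r^2 - 8*r - 15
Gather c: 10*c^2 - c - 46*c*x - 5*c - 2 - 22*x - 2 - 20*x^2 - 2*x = 10*c^2 + c*(-46*x - 6) - 20*x^2 - 24*x - 4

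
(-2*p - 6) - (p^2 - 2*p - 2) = -p^2 - 4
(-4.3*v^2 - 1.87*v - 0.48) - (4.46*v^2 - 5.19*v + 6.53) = -8.76*v^2 + 3.32*v - 7.01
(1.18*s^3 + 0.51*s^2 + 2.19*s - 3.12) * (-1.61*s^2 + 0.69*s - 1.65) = -1.8998*s^5 - 0.00690000000000013*s^4 - 5.121*s^3 + 5.6928*s^2 - 5.7663*s + 5.148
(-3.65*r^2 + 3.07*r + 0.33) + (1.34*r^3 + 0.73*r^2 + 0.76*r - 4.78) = 1.34*r^3 - 2.92*r^2 + 3.83*r - 4.45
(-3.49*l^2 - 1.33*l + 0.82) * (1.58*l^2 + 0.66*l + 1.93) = -5.5142*l^4 - 4.4048*l^3 - 6.3179*l^2 - 2.0257*l + 1.5826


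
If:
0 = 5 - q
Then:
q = 5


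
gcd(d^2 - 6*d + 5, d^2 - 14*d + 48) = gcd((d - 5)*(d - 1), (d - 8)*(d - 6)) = 1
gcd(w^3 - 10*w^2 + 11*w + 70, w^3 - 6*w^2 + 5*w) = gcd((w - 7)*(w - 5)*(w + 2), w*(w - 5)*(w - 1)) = w - 5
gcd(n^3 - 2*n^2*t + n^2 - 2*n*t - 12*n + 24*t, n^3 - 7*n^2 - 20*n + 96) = n^2 + n - 12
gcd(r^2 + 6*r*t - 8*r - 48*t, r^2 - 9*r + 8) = r - 8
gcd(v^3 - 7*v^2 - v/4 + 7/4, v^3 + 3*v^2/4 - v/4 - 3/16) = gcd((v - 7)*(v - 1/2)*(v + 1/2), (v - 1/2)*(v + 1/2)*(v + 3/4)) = v^2 - 1/4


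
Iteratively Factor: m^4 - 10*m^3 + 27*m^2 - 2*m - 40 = (m + 1)*(m^3 - 11*m^2 + 38*m - 40) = (m - 4)*(m + 1)*(m^2 - 7*m + 10) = (m - 5)*(m - 4)*(m + 1)*(m - 2)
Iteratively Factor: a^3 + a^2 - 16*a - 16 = (a - 4)*(a^2 + 5*a + 4) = (a - 4)*(a + 4)*(a + 1)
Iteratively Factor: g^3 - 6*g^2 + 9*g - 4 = (g - 1)*(g^2 - 5*g + 4) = (g - 1)^2*(g - 4)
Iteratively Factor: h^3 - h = (h)*(h^2 - 1) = h*(h + 1)*(h - 1)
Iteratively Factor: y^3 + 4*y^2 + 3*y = (y + 1)*(y^2 + 3*y) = y*(y + 1)*(y + 3)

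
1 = 1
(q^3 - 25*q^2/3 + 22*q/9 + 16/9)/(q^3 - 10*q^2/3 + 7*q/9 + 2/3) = (q - 8)/(q - 3)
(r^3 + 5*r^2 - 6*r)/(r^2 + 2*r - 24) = r*(r - 1)/(r - 4)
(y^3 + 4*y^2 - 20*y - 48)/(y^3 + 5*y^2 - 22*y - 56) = (y + 6)/(y + 7)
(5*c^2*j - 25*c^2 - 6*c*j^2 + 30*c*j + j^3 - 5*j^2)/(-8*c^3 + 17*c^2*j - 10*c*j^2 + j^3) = (-5*c*j + 25*c + j^2 - 5*j)/(8*c^2 - 9*c*j + j^2)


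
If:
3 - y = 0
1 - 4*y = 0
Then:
No Solution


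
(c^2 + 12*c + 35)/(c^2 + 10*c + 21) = (c + 5)/(c + 3)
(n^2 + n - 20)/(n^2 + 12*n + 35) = (n - 4)/(n + 7)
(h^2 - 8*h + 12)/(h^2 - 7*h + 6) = (h - 2)/(h - 1)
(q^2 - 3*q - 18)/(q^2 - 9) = (q - 6)/(q - 3)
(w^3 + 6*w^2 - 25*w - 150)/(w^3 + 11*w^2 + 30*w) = (w - 5)/w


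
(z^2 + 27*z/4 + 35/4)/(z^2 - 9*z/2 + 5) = (4*z^2 + 27*z + 35)/(2*(2*z^2 - 9*z + 10))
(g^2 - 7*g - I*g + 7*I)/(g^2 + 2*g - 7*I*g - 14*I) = (g^2 - g*(7 + I) + 7*I)/(g^2 + g*(2 - 7*I) - 14*I)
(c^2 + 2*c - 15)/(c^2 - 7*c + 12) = (c + 5)/(c - 4)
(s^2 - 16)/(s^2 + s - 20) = (s + 4)/(s + 5)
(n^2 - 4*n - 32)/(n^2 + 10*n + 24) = (n - 8)/(n + 6)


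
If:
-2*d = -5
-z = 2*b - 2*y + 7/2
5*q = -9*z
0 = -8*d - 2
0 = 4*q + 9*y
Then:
No Solution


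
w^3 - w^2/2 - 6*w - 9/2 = (w - 3)*(w + 1)*(w + 3/2)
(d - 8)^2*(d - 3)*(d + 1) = d^4 - 18*d^3 + 93*d^2 - 80*d - 192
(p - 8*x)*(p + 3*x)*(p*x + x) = p^3*x - 5*p^2*x^2 + p^2*x - 24*p*x^3 - 5*p*x^2 - 24*x^3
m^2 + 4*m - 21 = (m - 3)*(m + 7)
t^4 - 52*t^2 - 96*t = t*(t - 8)*(t + 2)*(t + 6)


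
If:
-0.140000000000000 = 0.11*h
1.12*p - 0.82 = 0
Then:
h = -1.27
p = 0.73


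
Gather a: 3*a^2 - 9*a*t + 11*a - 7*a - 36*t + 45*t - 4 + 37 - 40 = 3*a^2 + a*(4 - 9*t) + 9*t - 7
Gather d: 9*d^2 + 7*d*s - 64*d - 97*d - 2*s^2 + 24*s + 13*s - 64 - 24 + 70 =9*d^2 + d*(7*s - 161) - 2*s^2 + 37*s - 18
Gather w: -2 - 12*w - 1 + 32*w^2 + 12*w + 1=32*w^2 - 2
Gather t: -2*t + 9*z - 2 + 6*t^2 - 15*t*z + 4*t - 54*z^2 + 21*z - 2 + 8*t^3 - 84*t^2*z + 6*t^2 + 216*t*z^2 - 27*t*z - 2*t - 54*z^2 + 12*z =8*t^3 + t^2*(12 - 84*z) + t*(216*z^2 - 42*z) - 108*z^2 + 42*z - 4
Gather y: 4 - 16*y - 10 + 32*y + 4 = 16*y - 2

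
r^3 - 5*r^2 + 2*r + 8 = (r - 4)*(r - 2)*(r + 1)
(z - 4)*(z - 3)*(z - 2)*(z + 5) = z^4 - 4*z^3 - 19*z^2 + 106*z - 120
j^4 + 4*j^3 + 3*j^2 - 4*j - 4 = (j - 1)*(j + 1)*(j + 2)^2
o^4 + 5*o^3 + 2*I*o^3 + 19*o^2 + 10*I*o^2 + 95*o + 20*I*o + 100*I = (o + 5)*(o - 4*I)*(o + I)*(o + 5*I)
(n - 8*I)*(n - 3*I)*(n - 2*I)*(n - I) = n^4 - 14*I*n^3 - 59*n^2 + 94*I*n + 48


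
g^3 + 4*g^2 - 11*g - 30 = (g - 3)*(g + 2)*(g + 5)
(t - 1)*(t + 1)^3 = t^4 + 2*t^3 - 2*t - 1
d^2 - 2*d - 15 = (d - 5)*(d + 3)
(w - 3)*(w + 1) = w^2 - 2*w - 3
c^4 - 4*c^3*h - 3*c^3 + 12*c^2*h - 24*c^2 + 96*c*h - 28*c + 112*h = (c - 7)*(c + 2)^2*(c - 4*h)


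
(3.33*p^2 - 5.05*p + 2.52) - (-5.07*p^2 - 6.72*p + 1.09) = 8.4*p^2 + 1.67*p + 1.43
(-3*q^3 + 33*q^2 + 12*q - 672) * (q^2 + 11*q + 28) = -3*q^5 + 291*q^3 + 384*q^2 - 7056*q - 18816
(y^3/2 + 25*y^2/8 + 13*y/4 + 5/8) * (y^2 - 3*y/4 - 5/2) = y^5/2 + 11*y^4/4 - 11*y^3/32 - 77*y^2/8 - 275*y/32 - 25/16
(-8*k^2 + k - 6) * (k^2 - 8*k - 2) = -8*k^4 + 65*k^3 + 2*k^2 + 46*k + 12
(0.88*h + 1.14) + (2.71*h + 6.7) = 3.59*h + 7.84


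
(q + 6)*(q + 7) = q^2 + 13*q + 42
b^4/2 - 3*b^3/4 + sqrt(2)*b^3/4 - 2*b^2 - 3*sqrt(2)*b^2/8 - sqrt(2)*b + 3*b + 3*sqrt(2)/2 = (b/2 + 1)*(b - 2)*(b - 3/2)*(b + sqrt(2)/2)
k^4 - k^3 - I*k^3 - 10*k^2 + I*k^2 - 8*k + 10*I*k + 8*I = (k - 4)*(k + 1)*(k + 2)*(k - I)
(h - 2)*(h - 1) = h^2 - 3*h + 2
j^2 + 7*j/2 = j*(j + 7/2)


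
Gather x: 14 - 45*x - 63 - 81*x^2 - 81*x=-81*x^2 - 126*x - 49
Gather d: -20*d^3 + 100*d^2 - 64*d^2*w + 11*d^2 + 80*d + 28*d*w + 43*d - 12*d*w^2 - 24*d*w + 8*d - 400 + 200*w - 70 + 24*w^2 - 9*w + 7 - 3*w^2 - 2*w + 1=-20*d^3 + d^2*(111 - 64*w) + d*(-12*w^2 + 4*w + 131) + 21*w^2 + 189*w - 462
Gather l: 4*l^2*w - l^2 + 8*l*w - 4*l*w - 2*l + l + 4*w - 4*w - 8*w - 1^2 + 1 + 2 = l^2*(4*w - 1) + l*(4*w - 1) - 8*w + 2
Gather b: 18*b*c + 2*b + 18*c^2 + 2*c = b*(18*c + 2) + 18*c^2 + 2*c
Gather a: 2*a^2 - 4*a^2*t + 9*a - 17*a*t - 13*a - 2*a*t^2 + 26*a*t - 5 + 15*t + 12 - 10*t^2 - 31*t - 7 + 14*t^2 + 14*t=a^2*(2 - 4*t) + a*(-2*t^2 + 9*t - 4) + 4*t^2 - 2*t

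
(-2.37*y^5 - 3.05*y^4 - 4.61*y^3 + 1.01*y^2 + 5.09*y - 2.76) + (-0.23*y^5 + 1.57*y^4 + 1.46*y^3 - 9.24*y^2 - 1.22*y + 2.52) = -2.6*y^5 - 1.48*y^4 - 3.15*y^3 - 8.23*y^2 + 3.87*y - 0.24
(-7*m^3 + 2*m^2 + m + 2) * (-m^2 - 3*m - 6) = 7*m^5 + 19*m^4 + 35*m^3 - 17*m^2 - 12*m - 12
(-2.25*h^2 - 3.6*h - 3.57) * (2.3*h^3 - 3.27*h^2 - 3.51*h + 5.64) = -5.175*h^5 - 0.922499999999999*h^4 + 11.4585*h^3 + 11.6199*h^2 - 7.7733*h - 20.1348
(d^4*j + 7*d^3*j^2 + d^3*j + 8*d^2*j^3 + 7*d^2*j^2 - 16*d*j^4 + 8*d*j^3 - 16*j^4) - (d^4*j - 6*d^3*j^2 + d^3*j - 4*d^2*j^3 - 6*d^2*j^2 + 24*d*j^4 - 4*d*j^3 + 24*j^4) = 13*d^3*j^2 + 12*d^2*j^3 + 13*d^2*j^2 - 40*d*j^4 + 12*d*j^3 - 40*j^4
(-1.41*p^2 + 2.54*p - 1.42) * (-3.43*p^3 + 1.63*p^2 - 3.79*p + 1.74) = 4.8363*p^5 - 11.0105*p^4 + 14.3547*p^3 - 14.3946*p^2 + 9.8014*p - 2.4708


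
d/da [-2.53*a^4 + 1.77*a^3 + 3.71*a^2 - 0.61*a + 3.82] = -10.12*a^3 + 5.31*a^2 + 7.42*a - 0.61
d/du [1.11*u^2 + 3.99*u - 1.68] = 2.22*u + 3.99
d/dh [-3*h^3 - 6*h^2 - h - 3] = -9*h^2 - 12*h - 1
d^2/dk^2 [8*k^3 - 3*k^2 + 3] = 48*k - 6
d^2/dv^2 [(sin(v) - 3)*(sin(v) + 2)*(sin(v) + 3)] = -9*sin(v)^3 - 8*sin(v)^2 + 15*sin(v) + 4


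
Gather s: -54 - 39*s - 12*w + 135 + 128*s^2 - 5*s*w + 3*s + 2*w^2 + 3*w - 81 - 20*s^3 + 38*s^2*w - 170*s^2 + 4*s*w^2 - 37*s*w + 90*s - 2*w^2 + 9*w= -20*s^3 + s^2*(38*w - 42) + s*(4*w^2 - 42*w + 54)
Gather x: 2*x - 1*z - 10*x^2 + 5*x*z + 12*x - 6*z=-10*x^2 + x*(5*z + 14) - 7*z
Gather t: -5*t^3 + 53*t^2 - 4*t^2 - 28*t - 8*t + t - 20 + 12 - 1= -5*t^3 + 49*t^2 - 35*t - 9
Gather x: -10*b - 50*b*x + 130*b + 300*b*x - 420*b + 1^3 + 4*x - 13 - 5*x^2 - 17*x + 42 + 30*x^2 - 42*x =-300*b + 25*x^2 + x*(250*b - 55) + 30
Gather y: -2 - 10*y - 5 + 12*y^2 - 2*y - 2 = 12*y^2 - 12*y - 9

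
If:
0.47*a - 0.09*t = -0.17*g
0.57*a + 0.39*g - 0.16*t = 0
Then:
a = 0.0914351851851852*t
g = 0.27662037037037*t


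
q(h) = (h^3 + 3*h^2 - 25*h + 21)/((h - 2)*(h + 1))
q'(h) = (3*h^2 + 6*h - 25)/((h - 2)*(h + 1)) - (h^3 + 3*h^2 - 25*h + 21)/((h - 2)*(h + 1)^2) - (h^3 + 3*h^2 - 25*h + 21)/((h - 2)^2*(h + 1))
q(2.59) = -2.95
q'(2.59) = 10.86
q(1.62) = 7.41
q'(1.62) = 24.11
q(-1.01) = 1603.99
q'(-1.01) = 160001.33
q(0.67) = -2.66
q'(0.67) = 8.43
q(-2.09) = 17.32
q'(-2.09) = 14.65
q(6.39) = 7.54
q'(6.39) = 1.45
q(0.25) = -6.84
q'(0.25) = 12.22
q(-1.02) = 803.97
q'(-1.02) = 40001.33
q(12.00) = 14.47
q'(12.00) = 1.12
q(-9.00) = -2.73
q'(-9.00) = 1.27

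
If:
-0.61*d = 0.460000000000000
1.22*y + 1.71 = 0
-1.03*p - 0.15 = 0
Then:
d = -0.75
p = -0.15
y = -1.40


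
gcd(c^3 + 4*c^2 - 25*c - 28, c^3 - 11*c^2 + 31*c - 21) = 1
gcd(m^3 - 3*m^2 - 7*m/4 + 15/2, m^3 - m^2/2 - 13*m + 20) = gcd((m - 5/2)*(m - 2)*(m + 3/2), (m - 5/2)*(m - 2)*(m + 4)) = m^2 - 9*m/2 + 5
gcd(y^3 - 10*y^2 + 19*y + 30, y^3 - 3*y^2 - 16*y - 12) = y^2 - 5*y - 6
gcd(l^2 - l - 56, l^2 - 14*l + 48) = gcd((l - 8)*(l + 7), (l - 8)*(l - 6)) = l - 8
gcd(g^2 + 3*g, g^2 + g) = g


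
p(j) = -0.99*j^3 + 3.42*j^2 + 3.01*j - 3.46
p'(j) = -2.97*j^2 + 6.84*j + 3.01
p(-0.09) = -3.70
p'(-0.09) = 2.37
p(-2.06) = 13.51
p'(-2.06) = -23.68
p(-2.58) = 28.54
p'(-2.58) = -34.41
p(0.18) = -2.81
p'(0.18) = 4.14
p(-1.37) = 1.38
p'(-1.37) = -11.94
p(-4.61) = 152.34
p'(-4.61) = -91.64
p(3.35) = 7.79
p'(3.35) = -7.41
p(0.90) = 1.30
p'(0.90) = 6.76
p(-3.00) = 45.02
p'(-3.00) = -44.24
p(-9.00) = 968.18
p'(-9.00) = -299.12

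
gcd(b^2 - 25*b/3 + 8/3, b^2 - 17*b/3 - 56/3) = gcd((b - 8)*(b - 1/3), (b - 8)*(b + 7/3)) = b - 8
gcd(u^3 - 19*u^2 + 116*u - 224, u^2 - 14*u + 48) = u - 8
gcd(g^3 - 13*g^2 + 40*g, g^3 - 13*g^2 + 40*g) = g^3 - 13*g^2 + 40*g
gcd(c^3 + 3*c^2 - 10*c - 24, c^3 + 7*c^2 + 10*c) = c + 2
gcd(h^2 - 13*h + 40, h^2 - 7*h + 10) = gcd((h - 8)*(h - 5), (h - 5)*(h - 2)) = h - 5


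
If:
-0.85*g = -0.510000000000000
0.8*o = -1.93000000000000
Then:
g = 0.60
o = -2.41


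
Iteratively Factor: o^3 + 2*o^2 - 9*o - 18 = (o + 3)*(o^2 - o - 6) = (o - 3)*(o + 3)*(o + 2)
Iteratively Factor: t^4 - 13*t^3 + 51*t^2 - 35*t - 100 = (t - 5)*(t^3 - 8*t^2 + 11*t + 20) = (t - 5)*(t - 4)*(t^2 - 4*t - 5) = (t - 5)^2*(t - 4)*(t + 1)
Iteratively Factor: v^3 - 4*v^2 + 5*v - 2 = (v - 1)*(v^2 - 3*v + 2) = (v - 1)^2*(v - 2)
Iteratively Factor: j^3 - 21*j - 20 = (j - 5)*(j^2 + 5*j + 4) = (j - 5)*(j + 4)*(j + 1)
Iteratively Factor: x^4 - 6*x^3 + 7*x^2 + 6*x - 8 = (x - 2)*(x^3 - 4*x^2 - x + 4) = (x - 2)*(x + 1)*(x^2 - 5*x + 4) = (x - 4)*(x - 2)*(x + 1)*(x - 1)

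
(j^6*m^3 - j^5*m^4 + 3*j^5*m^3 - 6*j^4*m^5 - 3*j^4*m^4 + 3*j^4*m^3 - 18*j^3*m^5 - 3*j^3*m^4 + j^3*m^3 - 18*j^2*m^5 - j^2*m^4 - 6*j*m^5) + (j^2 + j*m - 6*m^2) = j^6*m^3 - j^5*m^4 + 3*j^5*m^3 - 6*j^4*m^5 - 3*j^4*m^4 + 3*j^4*m^3 - 18*j^3*m^5 - 3*j^3*m^4 + j^3*m^3 - 18*j^2*m^5 - j^2*m^4 + j^2 - 6*j*m^5 + j*m - 6*m^2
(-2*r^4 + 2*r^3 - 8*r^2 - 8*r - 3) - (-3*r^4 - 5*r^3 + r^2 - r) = r^4 + 7*r^3 - 9*r^2 - 7*r - 3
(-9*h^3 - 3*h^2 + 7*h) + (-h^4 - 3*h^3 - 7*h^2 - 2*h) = -h^4 - 12*h^3 - 10*h^2 + 5*h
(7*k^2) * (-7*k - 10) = -49*k^3 - 70*k^2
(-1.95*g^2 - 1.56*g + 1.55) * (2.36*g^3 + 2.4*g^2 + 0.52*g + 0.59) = -4.602*g^5 - 8.3616*g^4 - 1.1*g^3 + 1.7583*g^2 - 0.1144*g + 0.9145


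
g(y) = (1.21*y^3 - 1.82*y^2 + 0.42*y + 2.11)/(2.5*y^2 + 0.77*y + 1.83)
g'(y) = (-5.0*y - 0.77)*(1.21*y^3 - 1.82*y^2 + 0.42*y + 2.11)/(2.5*y^2 + 0.77*y + 1.83)^2 + (3.63*y^2 - 3.64*y + 0.42)/(2.5*y^2 + 0.77*y + 1.83)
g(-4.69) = -3.10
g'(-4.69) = 0.51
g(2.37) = 0.51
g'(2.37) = 0.33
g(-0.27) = 1.02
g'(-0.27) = 1.25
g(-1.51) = -1.07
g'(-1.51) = 1.09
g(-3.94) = -2.71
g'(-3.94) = 0.53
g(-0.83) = -0.06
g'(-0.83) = 1.97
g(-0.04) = 1.16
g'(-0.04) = -0.05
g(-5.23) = -3.37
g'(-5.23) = 0.50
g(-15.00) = -8.14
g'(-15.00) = 0.48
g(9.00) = 3.51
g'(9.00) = 0.48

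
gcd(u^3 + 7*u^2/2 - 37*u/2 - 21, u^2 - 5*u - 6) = u + 1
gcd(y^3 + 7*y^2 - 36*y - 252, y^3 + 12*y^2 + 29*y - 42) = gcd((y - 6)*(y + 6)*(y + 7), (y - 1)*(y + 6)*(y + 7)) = y^2 + 13*y + 42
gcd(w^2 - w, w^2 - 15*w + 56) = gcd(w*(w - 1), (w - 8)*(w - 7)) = 1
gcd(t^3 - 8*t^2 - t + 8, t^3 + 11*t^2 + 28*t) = 1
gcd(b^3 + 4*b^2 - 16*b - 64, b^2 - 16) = b^2 - 16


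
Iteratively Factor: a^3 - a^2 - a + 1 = (a + 1)*(a^2 - 2*a + 1) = (a - 1)*(a + 1)*(a - 1)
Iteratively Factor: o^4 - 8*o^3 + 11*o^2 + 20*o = (o - 4)*(o^3 - 4*o^2 - 5*o) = (o - 4)*(o + 1)*(o^2 - 5*o) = o*(o - 4)*(o + 1)*(o - 5)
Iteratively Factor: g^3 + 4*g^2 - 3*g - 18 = (g + 3)*(g^2 + g - 6) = (g - 2)*(g + 3)*(g + 3)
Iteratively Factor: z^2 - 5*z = (z)*(z - 5)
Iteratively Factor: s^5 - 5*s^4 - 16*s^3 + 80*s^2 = (s)*(s^4 - 5*s^3 - 16*s^2 + 80*s) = s^2*(s^3 - 5*s^2 - 16*s + 80) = s^2*(s - 5)*(s^2 - 16) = s^2*(s - 5)*(s + 4)*(s - 4)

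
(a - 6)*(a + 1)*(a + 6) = a^3 + a^2 - 36*a - 36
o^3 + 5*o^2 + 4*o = o*(o + 1)*(o + 4)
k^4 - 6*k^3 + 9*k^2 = k^2*(k - 3)^2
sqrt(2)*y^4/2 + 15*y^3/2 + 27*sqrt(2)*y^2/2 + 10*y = y*(y + 2*sqrt(2))*(y + 5*sqrt(2))*(sqrt(2)*y/2 + 1/2)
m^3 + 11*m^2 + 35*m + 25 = (m + 1)*(m + 5)^2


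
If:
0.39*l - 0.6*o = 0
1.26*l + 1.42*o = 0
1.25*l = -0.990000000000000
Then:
No Solution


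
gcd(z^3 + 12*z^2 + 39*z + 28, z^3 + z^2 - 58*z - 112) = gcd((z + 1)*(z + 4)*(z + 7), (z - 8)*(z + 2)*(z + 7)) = z + 7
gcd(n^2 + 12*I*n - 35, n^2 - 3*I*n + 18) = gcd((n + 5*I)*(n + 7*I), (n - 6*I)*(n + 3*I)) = 1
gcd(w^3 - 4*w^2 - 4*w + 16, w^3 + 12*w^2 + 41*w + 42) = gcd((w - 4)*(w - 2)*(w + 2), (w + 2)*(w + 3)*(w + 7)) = w + 2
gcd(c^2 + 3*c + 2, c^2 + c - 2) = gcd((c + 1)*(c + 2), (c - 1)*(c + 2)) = c + 2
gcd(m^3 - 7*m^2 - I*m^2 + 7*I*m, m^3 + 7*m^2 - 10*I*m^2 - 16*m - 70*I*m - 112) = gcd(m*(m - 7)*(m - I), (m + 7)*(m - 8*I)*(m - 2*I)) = 1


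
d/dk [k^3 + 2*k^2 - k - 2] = 3*k^2 + 4*k - 1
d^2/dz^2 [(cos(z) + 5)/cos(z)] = 5*(sin(z)^2 + 1)/cos(z)^3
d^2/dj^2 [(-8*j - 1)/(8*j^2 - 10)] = 4*(-16*j^2*(8*j + 1) + (24*j + 1)*(4*j^2 - 5))/(4*j^2 - 5)^3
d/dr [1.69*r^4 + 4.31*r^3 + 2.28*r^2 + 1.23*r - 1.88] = 6.76*r^3 + 12.93*r^2 + 4.56*r + 1.23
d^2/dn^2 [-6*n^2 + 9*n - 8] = -12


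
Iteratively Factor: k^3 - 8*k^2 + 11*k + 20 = (k + 1)*(k^2 - 9*k + 20) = (k - 5)*(k + 1)*(k - 4)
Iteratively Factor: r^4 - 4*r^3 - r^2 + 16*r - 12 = (r - 3)*(r^3 - r^2 - 4*r + 4) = (r - 3)*(r - 2)*(r^2 + r - 2) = (r - 3)*(r - 2)*(r - 1)*(r + 2)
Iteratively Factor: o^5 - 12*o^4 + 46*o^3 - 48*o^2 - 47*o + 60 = (o - 3)*(o^4 - 9*o^3 + 19*o^2 + 9*o - 20) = (o - 4)*(o - 3)*(o^3 - 5*o^2 - o + 5) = (o - 5)*(o - 4)*(o - 3)*(o^2 - 1) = (o - 5)*(o - 4)*(o - 3)*(o + 1)*(o - 1)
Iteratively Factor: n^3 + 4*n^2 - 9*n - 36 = (n + 3)*(n^2 + n - 12) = (n - 3)*(n + 3)*(n + 4)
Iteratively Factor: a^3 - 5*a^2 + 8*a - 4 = (a - 2)*(a^2 - 3*a + 2) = (a - 2)*(a - 1)*(a - 2)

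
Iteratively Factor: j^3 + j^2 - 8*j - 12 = (j - 3)*(j^2 + 4*j + 4) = (j - 3)*(j + 2)*(j + 2)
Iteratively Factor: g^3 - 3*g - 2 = (g - 2)*(g^2 + 2*g + 1) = (g - 2)*(g + 1)*(g + 1)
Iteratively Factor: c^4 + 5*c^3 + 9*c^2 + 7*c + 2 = (c + 2)*(c^3 + 3*c^2 + 3*c + 1) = (c + 1)*(c + 2)*(c^2 + 2*c + 1) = (c + 1)^2*(c + 2)*(c + 1)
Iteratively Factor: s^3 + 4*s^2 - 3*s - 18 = (s + 3)*(s^2 + s - 6) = (s - 2)*(s + 3)*(s + 3)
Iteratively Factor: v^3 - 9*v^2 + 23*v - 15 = (v - 5)*(v^2 - 4*v + 3) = (v - 5)*(v - 1)*(v - 3)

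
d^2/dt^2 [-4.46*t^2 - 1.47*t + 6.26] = -8.92000000000000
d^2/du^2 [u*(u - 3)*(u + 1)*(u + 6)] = 12*u^2 + 24*u - 30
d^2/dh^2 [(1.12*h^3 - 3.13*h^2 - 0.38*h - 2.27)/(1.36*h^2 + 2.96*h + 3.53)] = (-3.5527136788005e-15*h^4 + 32.666752*h^3 + 135.183408*h^2 + 39.8544*h - 88.046178)/(2.515456*h^6 + 16.424448*h^5 + 55.334592*h^4 + 111.196544*h^3 + 143.625816*h^2 + 110.652792*h + 43.986977)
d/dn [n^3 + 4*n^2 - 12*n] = 3*n^2 + 8*n - 12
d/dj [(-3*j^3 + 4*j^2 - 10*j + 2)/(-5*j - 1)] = (30*j^3 - 11*j^2 - 8*j + 20)/(25*j^2 + 10*j + 1)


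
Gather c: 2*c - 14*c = -12*c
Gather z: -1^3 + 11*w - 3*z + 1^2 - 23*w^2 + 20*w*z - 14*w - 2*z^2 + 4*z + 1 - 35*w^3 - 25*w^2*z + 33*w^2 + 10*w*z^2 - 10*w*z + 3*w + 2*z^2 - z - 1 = -35*w^3 + 10*w^2 + 10*w*z^2 + z*(-25*w^2 + 10*w)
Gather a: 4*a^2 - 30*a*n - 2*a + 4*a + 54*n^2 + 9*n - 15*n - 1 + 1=4*a^2 + a*(2 - 30*n) + 54*n^2 - 6*n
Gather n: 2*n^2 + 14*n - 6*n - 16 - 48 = 2*n^2 + 8*n - 64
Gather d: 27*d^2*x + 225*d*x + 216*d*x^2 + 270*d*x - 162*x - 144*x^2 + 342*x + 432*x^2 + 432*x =27*d^2*x + d*(216*x^2 + 495*x) + 288*x^2 + 612*x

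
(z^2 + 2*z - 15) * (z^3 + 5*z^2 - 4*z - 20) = z^5 + 7*z^4 - 9*z^3 - 103*z^2 + 20*z + 300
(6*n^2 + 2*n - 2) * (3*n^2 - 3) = 18*n^4 + 6*n^3 - 24*n^2 - 6*n + 6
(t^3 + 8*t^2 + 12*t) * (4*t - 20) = 4*t^4 + 12*t^3 - 112*t^2 - 240*t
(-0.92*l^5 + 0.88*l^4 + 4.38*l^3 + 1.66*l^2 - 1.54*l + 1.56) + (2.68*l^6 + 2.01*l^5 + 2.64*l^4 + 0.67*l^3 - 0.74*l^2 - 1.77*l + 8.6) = 2.68*l^6 + 1.09*l^5 + 3.52*l^4 + 5.05*l^3 + 0.92*l^2 - 3.31*l + 10.16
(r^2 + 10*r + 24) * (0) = 0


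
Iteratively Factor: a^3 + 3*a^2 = (a + 3)*(a^2) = a*(a + 3)*(a)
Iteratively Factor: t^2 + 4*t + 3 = (t + 1)*(t + 3)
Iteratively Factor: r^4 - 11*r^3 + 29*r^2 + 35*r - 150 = (r + 2)*(r^3 - 13*r^2 + 55*r - 75) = (r - 5)*(r + 2)*(r^2 - 8*r + 15) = (r - 5)^2*(r + 2)*(r - 3)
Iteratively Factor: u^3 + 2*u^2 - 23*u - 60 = (u + 3)*(u^2 - u - 20) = (u + 3)*(u + 4)*(u - 5)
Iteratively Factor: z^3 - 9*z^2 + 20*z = (z)*(z^2 - 9*z + 20) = z*(z - 4)*(z - 5)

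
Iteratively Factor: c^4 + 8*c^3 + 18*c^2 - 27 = (c + 3)*(c^3 + 5*c^2 + 3*c - 9) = (c - 1)*(c + 3)*(c^2 + 6*c + 9) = (c - 1)*(c + 3)^2*(c + 3)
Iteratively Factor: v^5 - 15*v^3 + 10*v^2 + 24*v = (v)*(v^4 - 15*v^2 + 10*v + 24) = v*(v + 1)*(v^3 - v^2 - 14*v + 24) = v*(v - 2)*(v + 1)*(v^2 + v - 12) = v*(v - 2)*(v + 1)*(v + 4)*(v - 3)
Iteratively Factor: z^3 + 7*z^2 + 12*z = (z + 3)*(z^2 + 4*z) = (z + 3)*(z + 4)*(z)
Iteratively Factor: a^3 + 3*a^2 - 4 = (a + 2)*(a^2 + a - 2) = (a - 1)*(a + 2)*(a + 2)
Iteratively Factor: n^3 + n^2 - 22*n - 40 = (n - 5)*(n^2 + 6*n + 8) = (n - 5)*(n + 4)*(n + 2)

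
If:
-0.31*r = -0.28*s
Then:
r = 0.903225806451613*s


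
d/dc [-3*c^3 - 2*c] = -9*c^2 - 2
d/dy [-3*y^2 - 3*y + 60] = -6*y - 3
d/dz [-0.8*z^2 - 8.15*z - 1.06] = -1.6*z - 8.15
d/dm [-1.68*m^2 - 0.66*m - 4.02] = -3.36*m - 0.66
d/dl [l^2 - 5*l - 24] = 2*l - 5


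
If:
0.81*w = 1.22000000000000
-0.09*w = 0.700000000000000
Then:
No Solution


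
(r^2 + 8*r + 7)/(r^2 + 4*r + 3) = (r + 7)/(r + 3)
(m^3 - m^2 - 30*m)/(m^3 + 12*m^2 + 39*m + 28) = m*(m^2 - m - 30)/(m^3 + 12*m^2 + 39*m + 28)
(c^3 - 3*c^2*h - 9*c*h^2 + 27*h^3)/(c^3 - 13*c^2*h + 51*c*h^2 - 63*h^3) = (c + 3*h)/(c - 7*h)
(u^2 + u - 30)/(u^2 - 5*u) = (u + 6)/u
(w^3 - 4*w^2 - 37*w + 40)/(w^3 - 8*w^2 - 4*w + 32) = (w^2 + 4*w - 5)/(w^2 - 4)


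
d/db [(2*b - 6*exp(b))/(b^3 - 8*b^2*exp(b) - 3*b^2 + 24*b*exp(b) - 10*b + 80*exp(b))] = 2*((1 - 3*exp(b))*(b^3 - 8*b^2*exp(b) - 3*b^2 + 24*b*exp(b) - 10*b + 80*exp(b)) + (b - 3*exp(b))*(8*b^2*exp(b) - 3*b^2 - 8*b*exp(b) + 6*b - 104*exp(b) + 10))/(b^3 - 8*b^2*exp(b) - 3*b^2 + 24*b*exp(b) - 10*b + 80*exp(b))^2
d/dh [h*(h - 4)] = 2*h - 4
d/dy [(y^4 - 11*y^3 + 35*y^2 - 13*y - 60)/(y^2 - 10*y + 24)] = (2*y^3 - 25*y^2 + 84*y - 57)/(y^2 - 12*y + 36)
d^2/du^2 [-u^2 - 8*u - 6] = -2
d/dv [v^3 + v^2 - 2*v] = 3*v^2 + 2*v - 2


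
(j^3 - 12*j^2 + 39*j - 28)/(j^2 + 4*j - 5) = (j^2 - 11*j + 28)/(j + 5)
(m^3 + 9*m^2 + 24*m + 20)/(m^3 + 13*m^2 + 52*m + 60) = (m + 2)/(m + 6)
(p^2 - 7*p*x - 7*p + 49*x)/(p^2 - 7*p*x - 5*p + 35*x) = (p - 7)/(p - 5)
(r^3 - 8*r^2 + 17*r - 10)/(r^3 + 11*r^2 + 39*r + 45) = (r^3 - 8*r^2 + 17*r - 10)/(r^3 + 11*r^2 + 39*r + 45)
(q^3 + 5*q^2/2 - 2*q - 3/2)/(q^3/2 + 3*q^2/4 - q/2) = 2*(2*q^3 + 5*q^2 - 4*q - 3)/(q*(2*q^2 + 3*q - 2))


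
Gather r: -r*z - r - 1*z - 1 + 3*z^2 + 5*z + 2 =r*(-z - 1) + 3*z^2 + 4*z + 1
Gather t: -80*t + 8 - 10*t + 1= 9 - 90*t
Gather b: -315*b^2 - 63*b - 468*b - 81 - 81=-315*b^2 - 531*b - 162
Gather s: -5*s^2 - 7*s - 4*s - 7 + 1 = -5*s^2 - 11*s - 6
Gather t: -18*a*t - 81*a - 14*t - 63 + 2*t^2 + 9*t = -81*a + 2*t^2 + t*(-18*a - 5) - 63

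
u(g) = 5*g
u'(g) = 5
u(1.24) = 6.20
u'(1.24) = 5.00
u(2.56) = 12.80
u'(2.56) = 5.00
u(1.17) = 5.85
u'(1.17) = 5.00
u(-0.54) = -2.70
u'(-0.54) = 5.00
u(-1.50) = -7.50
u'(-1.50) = 5.00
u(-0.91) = -4.55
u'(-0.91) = 5.00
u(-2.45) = -12.25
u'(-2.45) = 5.00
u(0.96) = 4.80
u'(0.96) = 5.00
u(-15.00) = -75.00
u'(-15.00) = 5.00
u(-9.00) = -45.00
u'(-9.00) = 5.00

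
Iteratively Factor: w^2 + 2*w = (w)*(w + 2)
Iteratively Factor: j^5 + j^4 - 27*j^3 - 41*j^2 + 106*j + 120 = (j - 2)*(j^4 + 3*j^3 - 21*j^2 - 83*j - 60) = (j - 2)*(j + 3)*(j^3 - 21*j - 20) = (j - 2)*(j + 1)*(j + 3)*(j^2 - j - 20) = (j - 5)*(j - 2)*(j + 1)*(j + 3)*(j + 4)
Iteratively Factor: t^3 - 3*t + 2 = (t - 1)*(t^2 + t - 2) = (t - 1)*(t + 2)*(t - 1)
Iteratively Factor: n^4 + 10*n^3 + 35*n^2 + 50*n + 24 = (n + 3)*(n^3 + 7*n^2 + 14*n + 8) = (n + 3)*(n + 4)*(n^2 + 3*n + 2) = (n + 2)*(n + 3)*(n + 4)*(n + 1)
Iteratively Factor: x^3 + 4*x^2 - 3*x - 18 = (x + 3)*(x^2 + x - 6) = (x + 3)^2*(x - 2)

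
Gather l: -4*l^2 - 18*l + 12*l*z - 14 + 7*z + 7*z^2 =-4*l^2 + l*(12*z - 18) + 7*z^2 + 7*z - 14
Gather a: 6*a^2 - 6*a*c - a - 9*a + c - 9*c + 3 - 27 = 6*a^2 + a*(-6*c - 10) - 8*c - 24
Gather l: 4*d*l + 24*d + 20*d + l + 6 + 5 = 44*d + l*(4*d + 1) + 11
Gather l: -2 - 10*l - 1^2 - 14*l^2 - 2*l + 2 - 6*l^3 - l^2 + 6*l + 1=-6*l^3 - 15*l^2 - 6*l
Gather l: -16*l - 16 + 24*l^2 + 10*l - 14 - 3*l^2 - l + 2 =21*l^2 - 7*l - 28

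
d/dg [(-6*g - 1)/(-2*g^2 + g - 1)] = (12*g^2 - 6*g - (4*g - 1)*(6*g + 1) + 6)/(2*g^2 - g + 1)^2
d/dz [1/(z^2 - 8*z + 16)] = 2*(4 - z)/(z^2 - 8*z + 16)^2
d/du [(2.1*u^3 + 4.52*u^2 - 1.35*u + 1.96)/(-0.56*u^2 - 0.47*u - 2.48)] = (-1.176*u^4 - 1.974*u^3 - 18.5044*u^2 - 20.224*u + 4.2692)/(0.3136*u^4 + 0.5264*u^3 + 2.9985*u^2 + 2.3312*u + 6.1504)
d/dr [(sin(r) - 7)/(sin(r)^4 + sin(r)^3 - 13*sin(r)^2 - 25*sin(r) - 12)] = (-3*sin(r)^3 + 29*sin(r)^2 + 5*sin(r) - 187)*cos(r)/((sin(r) - 4)^2*(sin(r) + 1)^3*(sin(r) + 3)^2)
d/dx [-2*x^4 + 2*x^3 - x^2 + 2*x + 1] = -8*x^3 + 6*x^2 - 2*x + 2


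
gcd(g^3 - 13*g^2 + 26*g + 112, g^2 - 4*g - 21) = g - 7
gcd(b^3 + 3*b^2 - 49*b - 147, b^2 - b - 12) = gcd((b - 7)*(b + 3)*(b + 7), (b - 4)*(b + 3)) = b + 3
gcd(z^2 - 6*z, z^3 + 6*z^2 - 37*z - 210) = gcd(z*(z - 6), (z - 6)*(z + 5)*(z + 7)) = z - 6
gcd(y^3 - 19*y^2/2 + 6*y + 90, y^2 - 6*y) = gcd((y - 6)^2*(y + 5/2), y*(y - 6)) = y - 6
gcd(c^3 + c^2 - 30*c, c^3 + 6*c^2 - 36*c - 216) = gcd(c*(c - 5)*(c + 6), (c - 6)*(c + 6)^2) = c + 6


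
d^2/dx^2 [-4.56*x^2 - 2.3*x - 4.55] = -9.12000000000000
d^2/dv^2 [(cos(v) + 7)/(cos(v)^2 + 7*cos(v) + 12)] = (-9*(1 - cos(2*v))^2*cos(v) - 21*(1 - cos(2*v))^2 + 2447*cos(v) + 154*cos(2*v) - 81*cos(3*v) + 2*cos(5*v) + 1638)/(4*(cos(v) + 3)^3*(cos(v) + 4)^3)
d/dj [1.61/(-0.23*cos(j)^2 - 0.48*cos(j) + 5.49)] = -(0.7406*cos(j) + 0.7728)*sin(j)/(0.23*cos(j)^2 + 0.48*cos(j) - 5.49)^2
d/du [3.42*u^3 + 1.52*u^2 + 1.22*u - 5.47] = 10.26*u^2 + 3.04*u + 1.22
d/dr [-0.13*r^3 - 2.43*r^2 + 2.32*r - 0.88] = -0.39*r^2 - 4.86*r + 2.32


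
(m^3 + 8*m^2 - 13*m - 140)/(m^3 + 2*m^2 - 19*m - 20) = (m + 7)/(m + 1)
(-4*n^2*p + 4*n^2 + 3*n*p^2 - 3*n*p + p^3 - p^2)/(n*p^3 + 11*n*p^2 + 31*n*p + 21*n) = (-4*n^2*p + 4*n^2 + 3*n*p^2 - 3*n*p + p^3 - p^2)/(n*(p^3 + 11*p^2 + 31*p + 21))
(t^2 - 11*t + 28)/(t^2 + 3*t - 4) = (t^2 - 11*t + 28)/(t^2 + 3*t - 4)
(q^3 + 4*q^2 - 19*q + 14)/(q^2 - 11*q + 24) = (q^3 + 4*q^2 - 19*q + 14)/(q^2 - 11*q + 24)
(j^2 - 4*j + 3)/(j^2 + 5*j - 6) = (j - 3)/(j + 6)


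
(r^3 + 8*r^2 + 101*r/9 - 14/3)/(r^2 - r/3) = r + 25/3 + 14/r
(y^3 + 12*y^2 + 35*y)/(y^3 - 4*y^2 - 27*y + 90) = y*(y + 7)/(y^2 - 9*y + 18)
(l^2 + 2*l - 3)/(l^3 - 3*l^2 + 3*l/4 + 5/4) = 4*(l + 3)/(4*l^2 - 8*l - 5)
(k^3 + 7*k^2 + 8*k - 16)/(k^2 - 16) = (k^2 + 3*k - 4)/(k - 4)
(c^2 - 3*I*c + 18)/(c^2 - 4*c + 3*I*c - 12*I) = (c - 6*I)/(c - 4)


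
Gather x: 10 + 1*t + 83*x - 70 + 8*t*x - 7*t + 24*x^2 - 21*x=-6*t + 24*x^2 + x*(8*t + 62) - 60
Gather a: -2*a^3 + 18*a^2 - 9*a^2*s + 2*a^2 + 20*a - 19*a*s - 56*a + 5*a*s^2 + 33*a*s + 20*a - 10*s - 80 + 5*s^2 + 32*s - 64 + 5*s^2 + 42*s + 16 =-2*a^3 + a^2*(20 - 9*s) + a*(5*s^2 + 14*s - 16) + 10*s^2 + 64*s - 128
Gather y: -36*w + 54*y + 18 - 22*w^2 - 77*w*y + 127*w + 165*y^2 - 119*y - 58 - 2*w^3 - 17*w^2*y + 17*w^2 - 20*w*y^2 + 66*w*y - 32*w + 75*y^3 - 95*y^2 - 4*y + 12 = -2*w^3 - 5*w^2 + 59*w + 75*y^3 + y^2*(70 - 20*w) + y*(-17*w^2 - 11*w - 69) - 28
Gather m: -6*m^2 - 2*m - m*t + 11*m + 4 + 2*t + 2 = -6*m^2 + m*(9 - t) + 2*t + 6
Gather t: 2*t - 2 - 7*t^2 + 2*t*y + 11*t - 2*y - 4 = -7*t^2 + t*(2*y + 13) - 2*y - 6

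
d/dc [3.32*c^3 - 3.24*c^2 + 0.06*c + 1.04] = 9.96*c^2 - 6.48*c + 0.06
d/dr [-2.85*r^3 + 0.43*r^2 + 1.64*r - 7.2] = -8.55*r^2 + 0.86*r + 1.64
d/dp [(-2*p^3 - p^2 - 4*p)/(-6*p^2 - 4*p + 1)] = 2*(6*p^4 + 8*p^3 - 13*p^2 - p - 2)/(36*p^4 + 48*p^3 + 4*p^2 - 8*p + 1)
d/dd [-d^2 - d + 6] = -2*d - 1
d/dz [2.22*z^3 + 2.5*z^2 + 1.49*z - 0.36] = 6.66*z^2 + 5.0*z + 1.49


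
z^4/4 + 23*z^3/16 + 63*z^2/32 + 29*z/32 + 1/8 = (z/4 + 1)*(z + 1/4)*(z + 1/2)*(z + 1)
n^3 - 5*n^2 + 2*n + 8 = (n - 4)*(n - 2)*(n + 1)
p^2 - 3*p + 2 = (p - 2)*(p - 1)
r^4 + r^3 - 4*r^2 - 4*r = r*(r - 2)*(r + 1)*(r + 2)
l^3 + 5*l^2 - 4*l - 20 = (l - 2)*(l + 2)*(l + 5)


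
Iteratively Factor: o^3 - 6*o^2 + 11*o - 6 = (o - 2)*(o^2 - 4*o + 3) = (o - 3)*(o - 2)*(o - 1)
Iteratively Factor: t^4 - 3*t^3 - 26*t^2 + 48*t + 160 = (t + 4)*(t^3 - 7*t^2 + 2*t + 40) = (t - 4)*(t + 4)*(t^2 - 3*t - 10) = (t - 5)*(t - 4)*(t + 4)*(t + 2)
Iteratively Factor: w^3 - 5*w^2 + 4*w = (w - 4)*(w^2 - w) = (w - 4)*(w - 1)*(w)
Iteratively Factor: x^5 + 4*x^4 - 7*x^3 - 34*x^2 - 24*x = (x + 2)*(x^4 + 2*x^3 - 11*x^2 - 12*x) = x*(x + 2)*(x^3 + 2*x^2 - 11*x - 12) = x*(x - 3)*(x + 2)*(x^2 + 5*x + 4) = x*(x - 3)*(x + 2)*(x + 4)*(x + 1)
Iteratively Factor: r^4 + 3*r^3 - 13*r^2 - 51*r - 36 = (r - 4)*(r^3 + 7*r^2 + 15*r + 9) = (r - 4)*(r + 3)*(r^2 + 4*r + 3) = (r - 4)*(r + 1)*(r + 3)*(r + 3)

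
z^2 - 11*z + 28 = (z - 7)*(z - 4)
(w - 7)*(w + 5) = w^2 - 2*w - 35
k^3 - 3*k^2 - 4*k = k*(k - 4)*(k + 1)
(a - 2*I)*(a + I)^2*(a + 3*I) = a^4 + 3*I*a^3 + 3*a^2 + 11*I*a - 6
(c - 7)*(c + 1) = c^2 - 6*c - 7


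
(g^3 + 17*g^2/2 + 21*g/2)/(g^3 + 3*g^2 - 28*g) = (g + 3/2)/(g - 4)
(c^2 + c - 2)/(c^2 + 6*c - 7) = (c + 2)/(c + 7)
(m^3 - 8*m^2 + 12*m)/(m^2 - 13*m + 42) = m*(m - 2)/(m - 7)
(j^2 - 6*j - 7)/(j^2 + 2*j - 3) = (j^2 - 6*j - 7)/(j^2 + 2*j - 3)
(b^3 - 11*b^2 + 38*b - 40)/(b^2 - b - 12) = (b^2 - 7*b + 10)/(b + 3)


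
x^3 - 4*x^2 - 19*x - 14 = (x - 7)*(x + 1)*(x + 2)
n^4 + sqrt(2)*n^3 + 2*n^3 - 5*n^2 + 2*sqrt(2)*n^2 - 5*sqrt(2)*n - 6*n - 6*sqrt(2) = (n - 2)*(n + 1)*(n + 3)*(n + sqrt(2))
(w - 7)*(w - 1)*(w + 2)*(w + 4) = w^4 - 2*w^3 - 33*w^2 - 22*w + 56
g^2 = g^2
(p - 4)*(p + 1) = p^2 - 3*p - 4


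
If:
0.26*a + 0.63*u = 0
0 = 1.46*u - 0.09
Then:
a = -0.15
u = 0.06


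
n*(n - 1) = n^2 - n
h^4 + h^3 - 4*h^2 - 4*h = h*(h - 2)*(h + 1)*(h + 2)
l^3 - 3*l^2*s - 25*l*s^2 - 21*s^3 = (l - 7*s)*(l + s)*(l + 3*s)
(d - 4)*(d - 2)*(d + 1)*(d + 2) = d^4 - 3*d^3 - 8*d^2 + 12*d + 16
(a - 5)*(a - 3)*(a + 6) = a^3 - 2*a^2 - 33*a + 90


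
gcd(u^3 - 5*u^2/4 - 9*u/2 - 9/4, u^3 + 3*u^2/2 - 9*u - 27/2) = u - 3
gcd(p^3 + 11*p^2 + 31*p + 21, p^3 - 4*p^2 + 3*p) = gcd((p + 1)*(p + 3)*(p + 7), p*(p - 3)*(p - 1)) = 1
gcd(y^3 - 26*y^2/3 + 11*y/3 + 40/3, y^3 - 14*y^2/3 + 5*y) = y - 5/3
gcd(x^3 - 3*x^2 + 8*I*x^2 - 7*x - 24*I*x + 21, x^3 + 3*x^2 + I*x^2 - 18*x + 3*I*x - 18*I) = x^2 + x*(-3 + I) - 3*I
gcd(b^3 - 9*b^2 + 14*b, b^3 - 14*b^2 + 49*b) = b^2 - 7*b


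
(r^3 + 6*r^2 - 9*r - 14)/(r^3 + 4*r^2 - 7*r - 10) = (r + 7)/(r + 5)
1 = 1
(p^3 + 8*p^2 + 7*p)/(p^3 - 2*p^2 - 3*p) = (p + 7)/(p - 3)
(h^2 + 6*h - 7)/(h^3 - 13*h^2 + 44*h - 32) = (h + 7)/(h^2 - 12*h + 32)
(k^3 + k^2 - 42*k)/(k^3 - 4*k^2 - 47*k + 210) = k/(k - 5)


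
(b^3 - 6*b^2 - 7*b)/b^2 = b - 6 - 7/b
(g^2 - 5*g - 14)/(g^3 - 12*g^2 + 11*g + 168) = (g + 2)/(g^2 - 5*g - 24)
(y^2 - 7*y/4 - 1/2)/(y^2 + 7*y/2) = (4*y^2 - 7*y - 2)/(2*y*(2*y + 7))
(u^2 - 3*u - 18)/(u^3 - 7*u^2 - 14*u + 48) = (u - 6)/(u^2 - 10*u + 16)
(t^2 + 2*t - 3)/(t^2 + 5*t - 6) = (t + 3)/(t + 6)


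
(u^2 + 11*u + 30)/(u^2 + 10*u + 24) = (u + 5)/(u + 4)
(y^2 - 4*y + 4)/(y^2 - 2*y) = (y - 2)/y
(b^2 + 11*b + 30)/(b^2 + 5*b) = (b + 6)/b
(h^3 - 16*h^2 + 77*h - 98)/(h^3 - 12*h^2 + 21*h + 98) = (h - 2)/(h + 2)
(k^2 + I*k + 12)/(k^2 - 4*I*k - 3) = (k + 4*I)/(k - I)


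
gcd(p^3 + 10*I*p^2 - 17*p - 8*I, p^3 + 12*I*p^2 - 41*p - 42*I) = 1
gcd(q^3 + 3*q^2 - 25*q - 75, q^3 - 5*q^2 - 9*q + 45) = q^2 - 2*q - 15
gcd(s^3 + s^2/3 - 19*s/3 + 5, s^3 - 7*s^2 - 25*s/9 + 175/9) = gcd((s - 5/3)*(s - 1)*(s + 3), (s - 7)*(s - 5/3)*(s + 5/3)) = s - 5/3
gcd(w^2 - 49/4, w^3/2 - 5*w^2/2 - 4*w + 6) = 1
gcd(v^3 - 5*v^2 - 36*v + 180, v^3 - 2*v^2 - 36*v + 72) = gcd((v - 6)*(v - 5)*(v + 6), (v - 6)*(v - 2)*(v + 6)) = v^2 - 36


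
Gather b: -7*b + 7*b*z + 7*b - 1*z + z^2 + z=7*b*z + z^2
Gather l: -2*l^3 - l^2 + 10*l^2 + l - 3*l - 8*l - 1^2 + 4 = -2*l^3 + 9*l^2 - 10*l + 3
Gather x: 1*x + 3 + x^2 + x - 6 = x^2 + 2*x - 3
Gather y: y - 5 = y - 5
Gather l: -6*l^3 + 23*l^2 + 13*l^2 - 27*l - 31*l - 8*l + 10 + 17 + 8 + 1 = -6*l^3 + 36*l^2 - 66*l + 36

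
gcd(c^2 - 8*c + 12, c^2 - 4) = c - 2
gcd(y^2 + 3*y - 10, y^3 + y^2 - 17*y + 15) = y + 5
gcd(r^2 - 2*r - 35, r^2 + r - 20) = r + 5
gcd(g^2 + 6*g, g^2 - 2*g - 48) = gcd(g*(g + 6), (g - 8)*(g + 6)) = g + 6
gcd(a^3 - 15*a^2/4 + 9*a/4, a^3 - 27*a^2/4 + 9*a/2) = a^2 - 3*a/4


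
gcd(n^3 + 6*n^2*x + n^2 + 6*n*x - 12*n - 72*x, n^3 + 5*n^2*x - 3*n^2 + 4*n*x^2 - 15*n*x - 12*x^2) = n - 3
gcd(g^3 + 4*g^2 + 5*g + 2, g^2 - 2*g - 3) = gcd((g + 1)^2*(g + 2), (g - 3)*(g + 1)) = g + 1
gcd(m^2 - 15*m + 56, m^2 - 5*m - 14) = m - 7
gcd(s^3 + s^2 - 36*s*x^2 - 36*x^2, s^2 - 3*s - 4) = s + 1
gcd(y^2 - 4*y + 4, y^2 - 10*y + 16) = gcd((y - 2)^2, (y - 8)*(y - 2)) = y - 2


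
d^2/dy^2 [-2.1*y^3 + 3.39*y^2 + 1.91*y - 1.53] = 6.78 - 12.6*y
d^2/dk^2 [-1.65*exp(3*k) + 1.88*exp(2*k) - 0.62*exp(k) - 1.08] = (-14.85*exp(2*k) + 7.52*exp(k) - 0.62)*exp(k)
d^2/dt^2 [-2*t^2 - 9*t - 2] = -4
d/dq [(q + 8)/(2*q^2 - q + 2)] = (2*q^2 - q - (q + 8)*(4*q - 1) + 2)/(2*q^2 - q + 2)^2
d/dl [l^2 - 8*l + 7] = 2*l - 8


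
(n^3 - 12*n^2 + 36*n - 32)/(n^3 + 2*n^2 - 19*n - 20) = (n^3 - 12*n^2 + 36*n - 32)/(n^3 + 2*n^2 - 19*n - 20)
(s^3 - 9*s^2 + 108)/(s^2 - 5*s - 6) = (s^2 - 3*s - 18)/(s + 1)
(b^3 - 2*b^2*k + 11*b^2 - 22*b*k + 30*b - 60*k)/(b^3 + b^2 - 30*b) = (b^2 - 2*b*k + 5*b - 10*k)/(b*(b - 5))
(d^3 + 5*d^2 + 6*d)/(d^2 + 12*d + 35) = d*(d^2 + 5*d + 6)/(d^2 + 12*d + 35)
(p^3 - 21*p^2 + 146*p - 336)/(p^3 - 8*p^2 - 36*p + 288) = (p - 7)/(p + 6)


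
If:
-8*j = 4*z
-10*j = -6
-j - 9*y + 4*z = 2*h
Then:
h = -9*y/2 - 27/10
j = 3/5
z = -6/5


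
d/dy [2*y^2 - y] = 4*y - 1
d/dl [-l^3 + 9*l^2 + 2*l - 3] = -3*l^2 + 18*l + 2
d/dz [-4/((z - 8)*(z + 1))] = 4*(2*z - 7)/((z - 8)^2*(z + 1)^2)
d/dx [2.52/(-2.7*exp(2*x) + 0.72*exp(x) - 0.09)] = (13.608*exp(x) - 1.8144)*exp(x)/(2.7*exp(2*x) - 0.72*exp(x) + 0.09)^2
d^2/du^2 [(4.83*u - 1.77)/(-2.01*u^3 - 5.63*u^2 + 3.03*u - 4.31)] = (-117.082098*u^5 - 242.13465*u^4 - 44.5467360000001*u^3 + 774.055368*u^2 + 430.040754*u - 179.551614)/(8.120601*u^9 + 68.237289*u^8 + 154.407798*u^7 + 24.961706*u^6 + 59.8755239999999*u^5 + 407.41116*u^4 - 356.947398*u^3 + 432.459366*u^2 - 168.856749*u + 80.062991)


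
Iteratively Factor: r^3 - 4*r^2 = (r)*(r^2 - 4*r) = r*(r - 4)*(r)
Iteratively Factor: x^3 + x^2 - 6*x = (x + 3)*(x^2 - 2*x) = x*(x + 3)*(x - 2)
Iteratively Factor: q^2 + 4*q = (q + 4)*(q)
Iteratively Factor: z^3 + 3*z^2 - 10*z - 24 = (z - 3)*(z^2 + 6*z + 8) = (z - 3)*(z + 4)*(z + 2)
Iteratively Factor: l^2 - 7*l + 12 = (l - 4)*(l - 3)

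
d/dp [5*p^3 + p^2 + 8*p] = 15*p^2 + 2*p + 8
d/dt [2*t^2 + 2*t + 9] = 4*t + 2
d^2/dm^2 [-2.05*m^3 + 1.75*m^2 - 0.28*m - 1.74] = 3.5 - 12.3*m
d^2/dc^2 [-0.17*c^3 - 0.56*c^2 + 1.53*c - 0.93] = -1.02*c - 1.12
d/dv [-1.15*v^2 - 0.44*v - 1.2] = -2.3*v - 0.44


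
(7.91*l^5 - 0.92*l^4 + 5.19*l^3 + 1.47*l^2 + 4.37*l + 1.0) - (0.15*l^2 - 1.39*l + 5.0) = 7.91*l^5 - 0.92*l^4 + 5.19*l^3 + 1.32*l^2 + 5.76*l - 4.0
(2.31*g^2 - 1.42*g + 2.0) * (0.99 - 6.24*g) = -14.4144*g^3 + 11.1477*g^2 - 13.8858*g + 1.98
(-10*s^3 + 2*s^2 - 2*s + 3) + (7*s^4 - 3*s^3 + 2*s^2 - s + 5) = 7*s^4 - 13*s^3 + 4*s^2 - 3*s + 8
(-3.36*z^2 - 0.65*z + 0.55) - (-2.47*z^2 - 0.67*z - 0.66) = -0.89*z^2 + 0.02*z + 1.21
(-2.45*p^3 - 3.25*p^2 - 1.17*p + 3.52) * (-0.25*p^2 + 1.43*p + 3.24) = 0.6125*p^5 - 2.691*p^4 - 12.293*p^3 - 13.0831*p^2 + 1.2428*p + 11.4048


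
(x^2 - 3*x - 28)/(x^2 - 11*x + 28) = (x + 4)/(x - 4)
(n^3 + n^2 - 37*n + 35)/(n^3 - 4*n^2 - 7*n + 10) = (n + 7)/(n + 2)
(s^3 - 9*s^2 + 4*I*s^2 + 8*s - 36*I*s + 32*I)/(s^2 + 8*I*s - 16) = (s^2 - 9*s + 8)/(s + 4*I)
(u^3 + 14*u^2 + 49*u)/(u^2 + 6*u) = (u^2 + 14*u + 49)/(u + 6)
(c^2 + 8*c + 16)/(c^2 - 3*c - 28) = (c + 4)/(c - 7)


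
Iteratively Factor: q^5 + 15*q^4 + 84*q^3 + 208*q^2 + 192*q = (q)*(q^4 + 15*q^3 + 84*q^2 + 208*q + 192) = q*(q + 4)*(q^3 + 11*q^2 + 40*q + 48) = q*(q + 3)*(q + 4)*(q^2 + 8*q + 16) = q*(q + 3)*(q + 4)^2*(q + 4)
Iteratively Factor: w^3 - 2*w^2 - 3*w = (w + 1)*(w^2 - 3*w) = w*(w + 1)*(w - 3)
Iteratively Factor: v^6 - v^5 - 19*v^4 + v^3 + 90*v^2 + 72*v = (v + 1)*(v^5 - 2*v^4 - 17*v^3 + 18*v^2 + 72*v) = (v + 1)*(v + 3)*(v^4 - 5*v^3 - 2*v^2 + 24*v) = (v + 1)*(v + 2)*(v + 3)*(v^3 - 7*v^2 + 12*v) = (v - 4)*(v + 1)*(v + 2)*(v + 3)*(v^2 - 3*v) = v*(v - 4)*(v + 1)*(v + 2)*(v + 3)*(v - 3)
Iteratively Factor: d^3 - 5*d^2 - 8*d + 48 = (d - 4)*(d^2 - d - 12) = (d - 4)*(d + 3)*(d - 4)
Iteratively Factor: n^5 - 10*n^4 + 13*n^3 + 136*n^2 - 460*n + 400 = (n - 5)*(n^4 - 5*n^3 - 12*n^2 + 76*n - 80) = (n - 5)*(n + 4)*(n^3 - 9*n^2 + 24*n - 20) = (n - 5)^2*(n + 4)*(n^2 - 4*n + 4) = (n - 5)^2*(n - 2)*(n + 4)*(n - 2)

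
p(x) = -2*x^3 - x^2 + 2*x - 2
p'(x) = -6*x^2 - 2*x + 2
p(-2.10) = 7.91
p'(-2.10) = -20.26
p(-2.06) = 7.12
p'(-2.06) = -19.34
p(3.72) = -111.36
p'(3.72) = -88.47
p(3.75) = -114.03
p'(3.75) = -89.88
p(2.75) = -45.66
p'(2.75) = -48.88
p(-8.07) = 967.85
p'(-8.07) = -372.61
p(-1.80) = 2.82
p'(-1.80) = -13.84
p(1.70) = -11.32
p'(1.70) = -18.74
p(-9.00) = 1357.00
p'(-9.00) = -466.00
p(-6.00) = 382.00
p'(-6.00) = -202.00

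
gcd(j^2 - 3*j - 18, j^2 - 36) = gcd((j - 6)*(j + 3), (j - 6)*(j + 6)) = j - 6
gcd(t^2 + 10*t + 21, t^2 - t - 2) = 1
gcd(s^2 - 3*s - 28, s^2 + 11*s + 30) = 1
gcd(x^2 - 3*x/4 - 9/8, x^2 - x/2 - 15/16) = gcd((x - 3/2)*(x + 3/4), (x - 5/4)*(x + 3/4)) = x + 3/4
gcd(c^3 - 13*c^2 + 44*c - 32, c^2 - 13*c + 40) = c - 8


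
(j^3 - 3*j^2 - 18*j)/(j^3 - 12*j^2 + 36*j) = (j + 3)/(j - 6)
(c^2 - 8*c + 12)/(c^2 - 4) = (c - 6)/(c + 2)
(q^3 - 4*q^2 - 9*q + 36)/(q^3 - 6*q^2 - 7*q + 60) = (q - 3)/(q - 5)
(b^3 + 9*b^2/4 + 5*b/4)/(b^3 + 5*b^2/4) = (b + 1)/b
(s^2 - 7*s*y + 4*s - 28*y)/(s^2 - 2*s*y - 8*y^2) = (-s^2 + 7*s*y - 4*s + 28*y)/(-s^2 + 2*s*y + 8*y^2)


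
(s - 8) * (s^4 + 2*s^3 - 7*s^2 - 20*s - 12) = s^5 - 6*s^4 - 23*s^3 + 36*s^2 + 148*s + 96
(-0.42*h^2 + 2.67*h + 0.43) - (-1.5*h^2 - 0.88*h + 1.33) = 1.08*h^2 + 3.55*h - 0.9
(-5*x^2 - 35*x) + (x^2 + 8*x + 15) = -4*x^2 - 27*x + 15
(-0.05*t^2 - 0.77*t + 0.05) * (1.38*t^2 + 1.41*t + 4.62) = -0.069*t^4 - 1.1331*t^3 - 1.2477*t^2 - 3.4869*t + 0.231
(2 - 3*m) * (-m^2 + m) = 3*m^3 - 5*m^2 + 2*m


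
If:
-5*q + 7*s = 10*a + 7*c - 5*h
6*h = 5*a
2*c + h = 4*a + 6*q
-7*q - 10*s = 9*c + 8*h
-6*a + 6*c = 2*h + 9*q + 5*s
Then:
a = 0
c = 0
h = 0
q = 0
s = 0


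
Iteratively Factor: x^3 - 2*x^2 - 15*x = (x)*(x^2 - 2*x - 15) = x*(x - 5)*(x + 3)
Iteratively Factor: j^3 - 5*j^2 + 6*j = (j)*(j^2 - 5*j + 6) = j*(j - 2)*(j - 3)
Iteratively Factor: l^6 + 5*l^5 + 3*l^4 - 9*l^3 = (l)*(l^5 + 5*l^4 + 3*l^3 - 9*l^2) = l*(l + 3)*(l^4 + 2*l^3 - 3*l^2) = l*(l + 3)^2*(l^3 - l^2) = l*(l - 1)*(l + 3)^2*(l^2) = l^2*(l - 1)*(l + 3)^2*(l)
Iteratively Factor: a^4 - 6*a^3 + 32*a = (a - 4)*(a^3 - 2*a^2 - 8*a) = a*(a - 4)*(a^2 - 2*a - 8) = a*(a - 4)*(a + 2)*(a - 4)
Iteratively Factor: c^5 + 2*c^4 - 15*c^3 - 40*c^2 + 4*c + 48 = (c - 1)*(c^4 + 3*c^3 - 12*c^2 - 52*c - 48) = (c - 4)*(c - 1)*(c^3 + 7*c^2 + 16*c + 12) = (c - 4)*(c - 1)*(c + 2)*(c^2 + 5*c + 6) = (c - 4)*(c - 1)*(c + 2)^2*(c + 3)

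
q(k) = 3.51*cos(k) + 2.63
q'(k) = -3.51*sin(k)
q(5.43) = 4.94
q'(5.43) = 2.64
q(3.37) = -0.79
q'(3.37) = 0.79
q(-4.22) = 0.97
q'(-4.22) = -3.09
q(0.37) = 5.90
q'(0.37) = -1.27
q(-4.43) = 1.65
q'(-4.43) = -3.37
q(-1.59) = 2.56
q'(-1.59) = 3.51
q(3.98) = 0.28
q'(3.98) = 2.61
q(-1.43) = 3.12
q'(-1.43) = 3.48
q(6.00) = 6.00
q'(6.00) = 0.98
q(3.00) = -0.84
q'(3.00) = -0.50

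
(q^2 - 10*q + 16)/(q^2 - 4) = (q - 8)/(q + 2)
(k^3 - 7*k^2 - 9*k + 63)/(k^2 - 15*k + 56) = (k^2 - 9)/(k - 8)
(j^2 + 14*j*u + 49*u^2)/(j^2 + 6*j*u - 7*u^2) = (-j - 7*u)/(-j + u)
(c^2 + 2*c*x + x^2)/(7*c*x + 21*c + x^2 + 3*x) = (c^2 + 2*c*x + x^2)/(7*c*x + 21*c + x^2 + 3*x)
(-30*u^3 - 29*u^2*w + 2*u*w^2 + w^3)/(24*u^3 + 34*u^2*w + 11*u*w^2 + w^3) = (-5*u + w)/(4*u + w)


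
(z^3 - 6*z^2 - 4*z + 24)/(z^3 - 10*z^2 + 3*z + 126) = (z^2 - 4)/(z^2 - 4*z - 21)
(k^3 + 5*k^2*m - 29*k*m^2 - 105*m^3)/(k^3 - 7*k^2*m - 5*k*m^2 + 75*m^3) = (k + 7*m)/(k - 5*m)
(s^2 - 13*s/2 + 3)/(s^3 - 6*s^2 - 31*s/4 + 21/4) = 2*(s - 6)/(2*s^2 - 11*s - 21)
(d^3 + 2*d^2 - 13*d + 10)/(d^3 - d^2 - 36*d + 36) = (d^2 + 3*d - 10)/(d^2 - 36)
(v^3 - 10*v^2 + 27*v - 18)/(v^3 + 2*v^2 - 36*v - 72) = (v^2 - 4*v + 3)/(v^2 + 8*v + 12)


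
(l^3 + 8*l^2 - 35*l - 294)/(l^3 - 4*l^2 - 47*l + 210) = (l + 7)/(l - 5)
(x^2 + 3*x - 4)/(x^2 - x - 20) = (x - 1)/(x - 5)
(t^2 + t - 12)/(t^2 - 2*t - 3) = (t + 4)/(t + 1)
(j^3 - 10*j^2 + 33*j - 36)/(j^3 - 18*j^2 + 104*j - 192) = (j^2 - 6*j + 9)/(j^2 - 14*j + 48)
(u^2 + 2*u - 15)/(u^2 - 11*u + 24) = (u + 5)/(u - 8)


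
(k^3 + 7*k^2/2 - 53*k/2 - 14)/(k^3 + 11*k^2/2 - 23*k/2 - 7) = (k - 4)/(k - 2)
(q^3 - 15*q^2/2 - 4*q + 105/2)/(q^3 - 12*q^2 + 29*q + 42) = (2*q^2 - q - 15)/(2*(q^2 - 5*q - 6))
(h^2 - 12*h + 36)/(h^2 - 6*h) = (h - 6)/h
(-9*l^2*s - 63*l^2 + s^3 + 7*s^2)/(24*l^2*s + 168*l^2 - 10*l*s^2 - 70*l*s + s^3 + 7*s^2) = (-9*l^2 + s^2)/(24*l^2 - 10*l*s + s^2)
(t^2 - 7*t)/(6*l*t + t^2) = (t - 7)/(6*l + t)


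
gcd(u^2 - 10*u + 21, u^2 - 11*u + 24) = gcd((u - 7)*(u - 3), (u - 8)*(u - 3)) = u - 3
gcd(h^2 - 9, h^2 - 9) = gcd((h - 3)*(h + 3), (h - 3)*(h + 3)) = h^2 - 9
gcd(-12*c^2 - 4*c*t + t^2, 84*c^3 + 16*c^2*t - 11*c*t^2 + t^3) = -12*c^2 - 4*c*t + t^2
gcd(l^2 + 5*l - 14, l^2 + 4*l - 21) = l + 7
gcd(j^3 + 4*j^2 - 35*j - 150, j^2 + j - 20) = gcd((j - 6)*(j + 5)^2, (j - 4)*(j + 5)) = j + 5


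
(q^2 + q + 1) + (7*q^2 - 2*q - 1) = 8*q^2 - q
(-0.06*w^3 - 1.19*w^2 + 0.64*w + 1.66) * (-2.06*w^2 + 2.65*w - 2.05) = 0.1236*w^5 + 2.2924*w^4 - 4.3489*w^3 + 0.7159*w^2 + 3.087*w - 3.403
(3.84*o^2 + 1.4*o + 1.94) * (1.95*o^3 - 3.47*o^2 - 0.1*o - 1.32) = 7.488*o^5 - 10.5948*o^4 - 1.459*o^3 - 11.9406*o^2 - 2.042*o - 2.5608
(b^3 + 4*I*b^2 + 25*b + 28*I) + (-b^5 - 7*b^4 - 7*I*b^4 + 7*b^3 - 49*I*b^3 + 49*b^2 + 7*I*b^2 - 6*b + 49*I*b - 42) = -b^5 - 7*b^4 - 7*I*b^4 + 8*b^3 - 49*I*b^3 + 49*b^2 + 11*I*b^2 + 19*b + 49*I*b - 42 + 28*I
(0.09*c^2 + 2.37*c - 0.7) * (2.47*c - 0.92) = 0.2223*c^3 + 5.7711*c^2 - 3.9094*c + 0.644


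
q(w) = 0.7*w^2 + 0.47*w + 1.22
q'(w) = 1.4*w + 0.47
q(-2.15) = 3.45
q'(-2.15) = -2.54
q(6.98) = 38.60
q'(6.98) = 10.24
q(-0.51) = 1.16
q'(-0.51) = -0.24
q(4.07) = 14.73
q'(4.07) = 6.17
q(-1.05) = 1.50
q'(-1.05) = -1.00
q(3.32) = 10.50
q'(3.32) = 5.12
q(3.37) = 10.75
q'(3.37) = 5.19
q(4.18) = 15.42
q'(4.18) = 6.32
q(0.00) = 1.22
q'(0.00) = 0.47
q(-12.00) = 96.38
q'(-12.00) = -16.33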